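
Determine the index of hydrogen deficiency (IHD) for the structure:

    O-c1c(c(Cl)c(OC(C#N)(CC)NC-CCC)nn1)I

6

Molecular formula from the SMILES: C12H16ClIN4O2.
DoU = (2C + 2 + N − H − X)/2 = (2·12 + 2 + 4 − 16 − 2)/2 = 12/2 = 6.
(Structurally: 1 ring(s) + 5 π bond(s) = 6.)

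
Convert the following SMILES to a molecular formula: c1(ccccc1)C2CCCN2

C10H13N

Heavy atoms from the SMILES: 10 C, 1 N.
Implicit hydrogens by atom environment:
  5 × C (aromatic): 1 H each → 5
  3 × C: 2 H each → 6
  1 × C: 1 H
  1 × C (aromatic): no H
  1 × N: 1 H
  Total hydrogens = 13.
Molecular formula: C10H13N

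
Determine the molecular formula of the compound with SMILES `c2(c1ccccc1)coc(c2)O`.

Heavy atoms from the SMILES: 10 C, 2 O.
Implicit hydrogens by atom environment:
  7 × C (aromatic): 1 H each → 7
  3 × C (aromatic): no H
  1 × O: 1 H
  1 × O (aromatic): no H
  Total hydrogens = 8.
Molecular formula: C10H8O2

C10H8O2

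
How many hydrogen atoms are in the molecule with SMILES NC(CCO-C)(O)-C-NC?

Hydrogens are implicit in SMILES; fill each atom to its normal valence:
  3 × C: 2 H each → 6
  2 × C: 3 H each → 6
  1 × C: no H
  1 × N: 2 H
  1 × N: 1 H
  1 × O: 1 H
  1 × O: no H
  Total hydrogens = 16.

16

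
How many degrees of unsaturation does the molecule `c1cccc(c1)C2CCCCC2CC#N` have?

7

Molecular formula from the SMILES: C14H17N.
DoU = (2C + 2 + N − H − X)/2 = (2·14 + 2 + 1 − 17 − 0)/2 = 14/2 = 7.
(Structurally: 2 ring(s) + 5 π bond(s) = 7.)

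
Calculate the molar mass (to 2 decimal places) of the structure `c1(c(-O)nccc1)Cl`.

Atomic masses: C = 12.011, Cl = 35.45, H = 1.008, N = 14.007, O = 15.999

Molecular formula: C5H4ClNO.
M = 5×12.011 + 1×35.45 + 4×1.008 + 1×14.007 + 1×15.999 = 129.54 g/mol.

129.54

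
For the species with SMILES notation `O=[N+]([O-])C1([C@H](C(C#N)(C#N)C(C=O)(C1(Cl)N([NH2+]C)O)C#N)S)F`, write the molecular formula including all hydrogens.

Heavy atoms from the SMILES: 10 C, 1 Cl, 1 F, 6 N, 4 O, 1 S.
Implicit hydrogens by atom environment:
  7 × C: no H
  4 × N: no H
  2 × C: 1 H each → 2
  2 × O: no H
  1 × C: 3 H
  1 × Cl: no H
  1 × F: no H
  1 × N (charge +1): 2 H
  1 × N (charge +1): no H
  1 × O: 1 H
  1 × O (charge -1): no H
  1 × S: 1 H
  Total hydrogens = 9.
Net charge +1.
Molecular formula: C10H9ClFN6O4S+

C10H9ClFN6O4S+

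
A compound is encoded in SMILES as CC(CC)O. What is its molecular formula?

Heavy atoms from the SMILES: 4 C, 1 O.
Implicit hydrogens by atom environment:
  2 × C: 3 H each → 6
  1 × C: 2 H
  1 × C: 1 H
  1 × O: 1 H
  Total hydrogens = 10.
Molecular formula: C4H10O

C4H10O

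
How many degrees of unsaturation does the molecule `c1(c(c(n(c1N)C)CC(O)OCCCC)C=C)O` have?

4

Molecular formula from the SMILES: C13H22N2O3.
DoU = (2C + 2 + N − H − X)/2 = (2·13 + 2 + 2 − 22 − 0)/2 = 8/2 = 4.
(Structurally: 1 ring(s) + 3 π bond(s) = 4.)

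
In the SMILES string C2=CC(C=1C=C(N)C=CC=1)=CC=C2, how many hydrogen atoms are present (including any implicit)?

11

Hydrogens are implicit in SMILES; fill each atom to its normal valence:
  9 × C (aromatic): 1 H each → 9
  3 × C (aromatic): no H
  1 × N: 2 H
  Total hydrogens = 11.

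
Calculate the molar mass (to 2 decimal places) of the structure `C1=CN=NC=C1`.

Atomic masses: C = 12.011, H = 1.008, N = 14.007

Molecular formula: C4H4N2.
M = 4×12.011 + 4×1.008 + 2×14.007 = 80.09 g/mol.

80.09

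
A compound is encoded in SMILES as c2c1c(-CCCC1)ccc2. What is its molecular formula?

C10H12

Heavy atoms from the SMILES: 10 C.
Implicit hydrogens by atom environment:
  4 × C: 2 H each → 8
  4 × C (aromatic): 1 H each → 4
  2 × C (aromatic): no H
  Total hydrogens = 12.
Molecular formula: C10H12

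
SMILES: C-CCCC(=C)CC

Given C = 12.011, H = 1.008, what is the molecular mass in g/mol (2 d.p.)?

Molecular formula: C8H16.
M = 8×12.011 + 16×1.008 = 112.22 g/mol.

112.22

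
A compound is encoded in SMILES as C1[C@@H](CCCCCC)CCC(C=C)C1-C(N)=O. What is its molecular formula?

C15H27NO

Heavy atoms from the SMILES: 15 C, 1 N, 1 O.
Implicit hydrogens by atom environment:
  9 × C: 2 H each → 18
  4 × C: 1 H each → 4
  1 × C: 3 H
  1 × C: no H
  1 × N: 2 H
  1 × O: no H
  Total hydrogens = 27.
Molecular formula: C15H27NO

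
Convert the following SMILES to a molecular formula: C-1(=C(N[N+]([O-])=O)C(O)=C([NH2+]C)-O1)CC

C7H12N3O4+

Heavy atoms from the SMILES: 7 C, 3 N, 4 O.
Implicit hydrogens by atom environment:
  4 × C (aromatic): no H
  2 × C: 3 H each → 6
  1 × C: 2 H
  1 × N (charge +1): 2 H
  1 × N: 1 H
  1 × N (charge +1): no H
  1 × O: 1 H
  1 × O (aromatic): no H
  1 × O: no H
  1 × O (charge -1): no H
  Total hydrogens = 12.
Net charge +1.
Molecular formula: C7H12N3O4+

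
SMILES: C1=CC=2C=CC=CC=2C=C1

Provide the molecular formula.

C10H8

Heavy atoms from the SMILES: 10 C.
Implicit hydrogens by atom environment:
  8 × C (aromatic): 1 H each → 8
  2 × C (aromatic): no H
  Total hydrogens = 8.
Molecular formula: C10H8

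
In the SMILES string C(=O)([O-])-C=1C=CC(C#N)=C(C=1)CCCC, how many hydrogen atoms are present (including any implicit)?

Hydrogens are implicit in SMILES; fill each atom to its normal valence:
  3 × C: 2 H each → 6
  3 × C (aromatic): 1 H each → 3
  3 × C (aromatic): no H
  2 × C: no H
  1 × C: 3 H
  1 × N: no H
  1 × O: no H
  1 × O (charge -1): no H
  Total hydrogens = 12.

12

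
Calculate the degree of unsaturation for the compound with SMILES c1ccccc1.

Molecular formula from the SMILES: C6H6.
DoU = (2C + 2 + N − H − X)/2 = (2·6 + 2 + 0 − 6 − 0)/2 = 8/2 = 4.
(Structurally: 1 ring(s) + 3 π bond(s) = 4.)

4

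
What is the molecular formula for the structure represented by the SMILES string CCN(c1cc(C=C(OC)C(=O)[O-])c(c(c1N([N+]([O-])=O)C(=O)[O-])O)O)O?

Heavy atoms from the SMILES: 13 C, 3 N, 10 O.
Implicit hydrogens by atom environment:
  5 × C (aromatic): no H
  4 × O: no H
  3 × C: no H
  3 × O: 1 H each → 3
  3 × O (charge -1): no H
  2 × C: 3 H each → 6
  2 × N: no H
  1 × C: 2 H
  1 × C (aromatic): 1 H
  1 × C: 1 H
  1 × N (charge +1): no H
  Total hydrogens = 13.
Net charge -2.
Molecular formula: [C13H13N3O10]2-

[C13H13N3O10]2-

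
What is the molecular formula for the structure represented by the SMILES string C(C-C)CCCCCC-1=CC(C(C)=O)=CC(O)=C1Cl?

Heavy atoms from the SMILES: 16 C, 1 Cl, 2 O.
Implicit hydrogens by atom environment:
  7 × C: 2 H each → 14
  4 × C (aromatic): no H
  2 × C: 3 H each → 6
  2 × C (aromatic): 1 H each → 2
  1 × C: no H
  1 × Cl: no H
  1 × O: 1 H
  1 × O: no H
  Total hydrogens = 23.
Molecular formula: C16H23ClO2

C16H23ClO2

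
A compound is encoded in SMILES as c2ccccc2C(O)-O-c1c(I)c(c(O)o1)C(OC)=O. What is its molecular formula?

Heavy atoms from the SMILES: 13 C, 1 I, 6 O.
Implicit hydrogens by atom environment:
  5 × C (aromatic): 1 H each → 5
  5 × C (aromatic): no H
  3 × O: no H
  2 × O: 1 H each → 2
  1 × C: 3 H
  1 × C: 1 H
  1 × C: no H
  1 × I: no H
  1 × O (aromatic): no H
  Total hydrogens = 11.
Molecular formula: C13H11IO6

C13H11IO6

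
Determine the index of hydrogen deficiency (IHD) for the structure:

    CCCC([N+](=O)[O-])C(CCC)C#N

Molecular formula from the SMILES: C9H16N2O2.
DoU = (2C + 2 + N − H − X)/2 = (2·9 + 2 + 2 − 16 − 0)/2 = 6/2 = 3.
(Structurally: 0 ring(s) + 3 π bond(s) = 3.)

3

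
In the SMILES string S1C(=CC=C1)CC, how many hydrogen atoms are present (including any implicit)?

8

Hydrogens are implicit in SMILES; fill each atom to its normal valence:
  3 × C (aromatic): 1 H each → 3
  1 × C: 3 H
  1 × C: 2 H
  1 × C (aromatic): no H
  1 × S (aromatic): no H
  Total hydrogens = 8.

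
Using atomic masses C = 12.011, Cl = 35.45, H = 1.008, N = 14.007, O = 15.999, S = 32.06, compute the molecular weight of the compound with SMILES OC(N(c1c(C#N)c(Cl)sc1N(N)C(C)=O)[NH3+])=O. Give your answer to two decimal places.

290.70

Molecular formula: C8H9ClN5O3S+.
M = 8×12.011 + 1×35.45 + 9×1.008 + 5×14.007 + 3×15.999 + 1×32.06 = 290.70 g/mol.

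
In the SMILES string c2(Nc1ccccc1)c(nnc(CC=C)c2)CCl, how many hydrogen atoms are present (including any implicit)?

14

Hydrogens are implicit in SMILES; fill each atom to its normal valence:
  6 × C (aromatic): 1 H each → 6
  4 × C (aromatic): no H
  3 × C: 2 H each → 6
  2 × N (aromatic): no H
  1 × C: 1 H
  1 × Cl: no H
  1 × N: 1 H
  Total hydrogens = 14.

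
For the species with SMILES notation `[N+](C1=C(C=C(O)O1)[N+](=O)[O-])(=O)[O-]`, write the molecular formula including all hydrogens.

Heavy atoms from the SMILES: 4 C, 2 N, 6 O.
Implicit hydrogens by atom environment:
  3 × C (aromatic): no H
  2 × N (charge +1): no H
  2 × O: no H
  2 × O (charge -1): no H
  1 × C (aromatic): 1 H
  1 × O: 1 H
  1 × O (aromatic): no H
  Total hydrogens = 2.
Molecular formula: C4H2N2O6

C4H2N2O6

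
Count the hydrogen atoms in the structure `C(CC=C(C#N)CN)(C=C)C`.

14

Hydrogens are implicit in SMILES; fill each atom to its normal valence:
  3 × C: 2 H each → 6
  3 × C: 1 H each → 3
  2 × C: no H
  1 × C: 3 H
  1 × N: 2 H
  1 × N: no H
  Total hydrogens = 14.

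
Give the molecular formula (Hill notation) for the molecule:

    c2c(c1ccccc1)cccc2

Heavy atoms from the SMILES: 12 C.
Implicit hydrogens by atom environment:
  10 × C (aromatic): 1 H each → 10
  2 × C (aromatic): no H
  Total hydrogens = 10.
Molecular formula: C12H10

C12H10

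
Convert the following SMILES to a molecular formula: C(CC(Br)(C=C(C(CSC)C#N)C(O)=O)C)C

Heavy atoms from the SMILES: 1 Br, 12 C, 1 N, 2 O, 1 S.
Implicit hydrogens by atom environment:
  4 × C: no H
  3 × C: 3 H each → 9
  3 × C: 2 H each → 6
  2 × C: 1 H each → 2
  1 × Br: no H
  1 × N: no H
  1 × O: 1 H
  1 × O: no H
  1 × S: no H
  Total hydrogens = 18.
Molecular formula: C12H18BrNO2S

C12H18BrNO2S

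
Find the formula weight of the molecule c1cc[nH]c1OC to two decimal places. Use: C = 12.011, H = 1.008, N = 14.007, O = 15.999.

97.12

Molecular formula: C5H7NO.
M = 5×12.011 + 7×1.008 + 1×14.007 + 1×15.999 = 97.12 g/mol.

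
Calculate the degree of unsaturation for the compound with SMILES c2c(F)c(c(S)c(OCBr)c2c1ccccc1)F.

8

Molecular formula from the SMILES: C13H9BrF2OS.
DoU = (2C + 2 + N − H − X)/2 = (2·13 + 2 + 0 − 9 − 3)/2 = 16/2 = 8.
(Structurally: 2 ring(s) + 6 π bond(s) = 8.)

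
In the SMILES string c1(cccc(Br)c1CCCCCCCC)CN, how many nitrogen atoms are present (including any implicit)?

The symbol for nitrogen appears 1 time in the SMILES.

1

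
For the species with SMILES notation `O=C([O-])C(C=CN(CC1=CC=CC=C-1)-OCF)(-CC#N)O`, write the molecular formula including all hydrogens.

Heavy atoms from the SMILES: 14 C, 1 F, 2 N, 4 O.
Implicit hydrogens by atom environment:
  5 × C (aromatic): 1 H each → 5
  3 × C: 2 H each → 6
  3 × C: no H
  2 × C: 1 H each → 2
  2 × N: no H
  2 × O: no H
  1 × C (aromatic): no H
  1 × F: no H
  1 × O: 1 H
  1 × O (charge -1): no H
  Total hydrogens = 14.
Net charge -1.
Molecular formula: C14H14FN2O4-

C14H14FN2O4-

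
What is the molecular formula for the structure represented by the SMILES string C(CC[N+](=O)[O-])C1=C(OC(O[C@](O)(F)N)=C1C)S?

C9H13FN2O5S

Heavy atoms from the SMILES: 9 C, 1 F, 2 N, 5 O, 1 S.
Implicit hydrogens by atom environment:
  4 × C (aromatic): no H
  3 × C: 2 H each → 6
  2 × O: no H
  1 × C: 3 H
  1 × C: no H
  1 × F: no H
  1 × N: 2 H
  1 × N (charge +1): no H
  1 × O: 1 H
  1 × O (aromatic): no H
  1 × O (charge -1): no H
  1 × S: 1 H
  Total hydrogens = 13.
Molecular formula: C9H13FN2O5S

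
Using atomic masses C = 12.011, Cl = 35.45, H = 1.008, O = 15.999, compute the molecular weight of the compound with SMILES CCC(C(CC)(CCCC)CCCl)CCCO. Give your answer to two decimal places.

Molecular formula: C15H31ClO.
M = 15×12.011 + 1×35.45 + 31×1.008 + 1×15.999 = 262.86 g/mol.

262.86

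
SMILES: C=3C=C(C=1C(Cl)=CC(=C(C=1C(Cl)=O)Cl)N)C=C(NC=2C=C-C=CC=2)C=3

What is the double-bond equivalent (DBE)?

13

Molecular formula from the SMILES: C19H13Cl3N2O.
DoU = (2C + 2 + N − H − X)/2 = (2·19 + 2 + 2 − 13 − 3)/2 = 26/2 = 13.
(Structurally: 3 ring(s) + 10 π bond(s) = 13.)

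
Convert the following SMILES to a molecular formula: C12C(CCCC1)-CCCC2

Heavy atoms from the SMILES: 10 C.
Implicit hydrogens by atom environment:
  8 × C: 2 H each → 16
  2 × C: 1 H each → 2
  Total hydrogens = 18.
Molecular formula: C10H18

C10H18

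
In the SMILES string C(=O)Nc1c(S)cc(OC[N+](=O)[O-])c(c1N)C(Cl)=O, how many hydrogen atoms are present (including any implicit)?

8

Hydrogens are implicit in SMILES; fill each atom to its normal valence:
  5 × C (aromatic): no H
  4 × O: no H
  1 × C: 2 H
  1 × C (aromatic): 1 H
  1 × C: 1 H
  1 × C: no H
  1 × Cl: no H
  1 × N: 2 H
  1 × N: 1 H
  1 × N (charge +1): no H
  1 × O (charge -1): no H
  1 × S: 1 H
  Total hydrogens = 8.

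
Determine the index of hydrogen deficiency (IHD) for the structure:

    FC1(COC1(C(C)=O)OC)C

Molecular formula from the SMILES: C7H11FO3.
DoU = (2C + 2 + N − H − X)/2 = (2·7 + 2 + 0 − 11 − 1)/2 = 4/2 = 2.
(Structurally: 1 ring(s) + 1 π bond(s) = 2.)

2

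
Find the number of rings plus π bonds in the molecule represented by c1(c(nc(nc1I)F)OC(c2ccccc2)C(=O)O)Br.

9

Molecular formula from the SMILES: C12H7BrFIN2O3.
DoU = (2C + 2 + N − H − X)/2 = (2·12 + 2 + 2 − 7 − 3)/2 = 18/2 = 9.
(Structurally: 2 ring(s) + 7 π bond(s) = 9.)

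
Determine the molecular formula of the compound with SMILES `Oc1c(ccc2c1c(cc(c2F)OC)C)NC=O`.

Heavy atoms from the SMILES: 13 C, 1 F, 1 N, 3 O.
Implicit hydrogens by atom environment:
  7 × C (aromatic): no H
  3 × C (aromatic): 1 H each → 3
  2 × C: 3 H each → 6
  2 × O: no H
  1 × C: 1 H
  1 × F: no H
  1 × N: 1 H
  1 × O: 1 H
  Total hydrogens = 12.
Molecular formula: C13H12FNO3

C13H12FNO3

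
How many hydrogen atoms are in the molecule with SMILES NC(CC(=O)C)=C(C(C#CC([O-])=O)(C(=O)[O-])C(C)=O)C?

13

Hydrogens are implicit in SMILES; fill each atom to its normal valence:
  9 × C: no H
  4 × O: no H
  3 × C: 3 H each → 9
  2 × O (charge -1): no H
  1 × C: 2 H
  1 × N: 2 H
  Total hydrogens = 13.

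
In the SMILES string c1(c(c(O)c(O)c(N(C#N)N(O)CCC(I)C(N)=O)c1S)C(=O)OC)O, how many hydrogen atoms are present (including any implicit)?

Hydrogens are implicit in SMILES; fill each atom to its normal valence:
  6 × C (aromatic): no H
  4 × O: 1 H each → 4
  3 × C: no H
  3 × N: no H
  3 × O: no H
  2 × C: 2 H each → 4
  1 × C: 3 H
  1 × C: 1 H
  1 × I: no H
  1 × N: 2 H
  1 × S: 1 H
  Total hydrogens = 15.

15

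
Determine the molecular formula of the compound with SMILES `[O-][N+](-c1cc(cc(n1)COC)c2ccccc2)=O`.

C13H12N2O3

Heavy atoms from the SMILES: 13 C, 2 N, 3 O.
Implicit hydrogens by atom environment:
  7 × C (aromatic): 1 H each → 7
  4 × C (aromatic): no H
  2 × O: no H
  1 × C: 3 H
  1 × C: 2 H
  1 × N (aromatic): no H
  1 × N (charge +1): no H
  1 × O (charge -1): no H
  Total hydrogens = 12.
Molecular formula: C13H12N2O3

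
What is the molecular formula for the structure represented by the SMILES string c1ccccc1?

C6H6

Heavy atoms from the SMILES: 6 C.
Implicit hydrogens by atom environment:
  6 × C (aromatic): 1 H each → 6
  Total hydrogens = 6.
Molecular formula: C6H6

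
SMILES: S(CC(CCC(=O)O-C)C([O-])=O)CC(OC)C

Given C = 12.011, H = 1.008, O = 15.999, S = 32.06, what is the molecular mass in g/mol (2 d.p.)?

263.33

Molecular formula: C11H19O5S-.
M = 11×12.011 + 19×1.008 + 5×15.999 + 1×32.06 = 263.33 g/mol.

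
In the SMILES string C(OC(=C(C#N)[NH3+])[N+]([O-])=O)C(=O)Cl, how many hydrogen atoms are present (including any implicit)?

Hydrogens are implicit in SMILES; fill each atom to its normal valence:
  4 × C: no H
  3 × O: no H
  1 × C: 2 H
  1 × Cl: no H
  1 × N (charge +1): 3 H
  1 × N (charge +1): no H
  1 × N: no H
  1 × O (charge -1): no H
  Total hydrogens = 5.

5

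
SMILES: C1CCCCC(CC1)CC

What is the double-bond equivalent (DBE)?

Molecular formula from the SMILES: C10H20.
DoU = (2C + 2 + N − H − X)/2 = (2·10 + 2 + 0 − 20 − 0)/2 = 2/2 = 1.
(Structurally: 1 ring(s) + 0 π bond(s) = 1.)

1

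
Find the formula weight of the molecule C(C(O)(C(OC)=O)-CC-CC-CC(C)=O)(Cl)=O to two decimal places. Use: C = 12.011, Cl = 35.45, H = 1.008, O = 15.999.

Molecular formula: C11H17ClO5.
M = 11×12.011 + 1×35.45 + 17×1.008 + 5×15.999 = 264.70 g/mol.

264.70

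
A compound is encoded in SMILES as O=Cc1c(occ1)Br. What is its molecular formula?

Heavy atoms from the SMILES: 1 Br, 5 C, 2 O.
Implicit hydrogens by atom environment:
  2 × C (aromatic): 1 H each → 2
  2 × C (aromatic): no H
  1 × Br: no H
  1 × C: 1 H
  1 × O (aromatic): no H
  1 × O: no H
  Total hydrogens = 3.
Molecular formula: C5H3BrO2

C5H3BrO2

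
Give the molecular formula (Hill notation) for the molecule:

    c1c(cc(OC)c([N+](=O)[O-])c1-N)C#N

Heavy atoms from the SMILES: 8 C, 3 N, 3 O.
Implicit hydrogens by atom environment:
  4 × C (aromatic): no H
  2 × C (aromatic): 1 H each → 2
  2 × O: no H
  1 × C: 3 H
  1 × C: no H
  1 × N: 2 H
  1 × N (charge +1): no H
  1 × N: no H
  1 × O (charge -1): no H
  Total hydrogens = 7.
Molecular formula: C8H7N3O3

C8H7N3O3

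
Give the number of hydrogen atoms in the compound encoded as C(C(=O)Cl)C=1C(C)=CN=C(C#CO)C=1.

8

Hydrogens are implicit in SMILES; fill each atom to its normal valence:
  3 × C (aromatic): no H
  3 × C: no H
  2 × C (aromatic): 1 H each → 2
  1 × C: 3 H
  1 × C: 2 H
  1 × Cl: no H
  1 × N (aromatic): no H
  1 × O: 1 H
  1 × O: no H
  Total hydrogens = 8.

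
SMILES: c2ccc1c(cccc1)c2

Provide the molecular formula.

C10H8

Heavy atoms from the SMILES: 10 C.
Implicit hydrogens by atom environment:
  8 × C (aromatic): 1 H each → 8
  2 × C (aromatic): no H
  Total hydrogens = 8.
Molecular formula: C10H8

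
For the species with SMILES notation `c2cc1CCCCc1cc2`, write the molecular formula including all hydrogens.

C10H12

Heavy atoms from the SMILES: 10 C.
Implicit hydrogens by atom environment:
  4 × C: 2 H each → 8
  4 × C (aromatic): 1 H each → 4
  2 × C (aromatic): no H
  Total hydrogens = 12.
Molecular formula: C10H12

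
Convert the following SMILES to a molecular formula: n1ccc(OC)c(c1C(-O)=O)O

Heavy atoms from the SMILES: 7 C, 1 N, 4 O.
Implicit hydrogens by atom environment:
  3 × C (aromatic): no H
  2 × C (aromatic): 1 H each → 2
  2 × O: 1 H each → 2
  2 × O: no H
  1 × C: 3 H
  1 × C: no H
  1 × N (aromatic): no H
  Total hydrogens = 7.
Molecular formula: C7H7NO4

C7H7NO4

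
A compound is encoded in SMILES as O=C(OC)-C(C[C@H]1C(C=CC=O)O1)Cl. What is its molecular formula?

Heavy atoms from the SMILES: 9 C, 1 Cl, 4 O.
Implicit hydrogens by atom environment:
  6 × C: 1 H each → 6
  4 × O: no H
  1 × C: 3 H
  1 × C: 2 H
  1 × C: no H
  1 × Cl: no H
  Total hydrogens = 11.
Molecular formula: C9H11ClO4

C9H11ClO4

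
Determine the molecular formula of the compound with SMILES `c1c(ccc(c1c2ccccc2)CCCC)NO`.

Heavy atoms from the SMILES: 16 C, 1 N, 1 O.
Implicit hydrogens by atom environment:
  8 × C (aromatic): 1 H each → 8
  4 × C (aromatic): no H
  3 × C: 2 H each → 6
  1 × C: 3 H
  1 × N: 1 H
  1 × O: 1 H
  Total hydrogens = 19.
Molecular formula: C16H19NO

C16H19NO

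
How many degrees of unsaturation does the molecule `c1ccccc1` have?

Molecular formula from the SMILES: C6H6.
DoU = (2C + 2 + N − H − X)/2 = (2·6 + 2 + 0 − 6 − 0)/2 = 8/2 = 4.
(Structurally: 1 ring(s) + 3 π bond(s) = 4.)

4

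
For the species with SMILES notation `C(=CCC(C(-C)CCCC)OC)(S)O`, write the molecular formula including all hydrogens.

C11H22O2S

Heavy atoms from the SMILES: 11 C, 2 O, 1 S.
Implicit hydrogens by atom environment:
  4 × C: 2 H each → 8
  3 × C: 3 H each → 9
  3 × C: 1 H each → 3
  1 × C: no H
  1 × O: 1 H
  1 × O: no H
  1 × S: 1 H
  Total hydrogens = 22.
Molecular formula: C11H22O2S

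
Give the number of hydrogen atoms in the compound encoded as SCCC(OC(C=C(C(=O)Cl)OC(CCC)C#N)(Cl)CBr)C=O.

18

Hydrogens are implicit in SMILES; fill each atom to its normal valence:
  5 × C: 2 H each → 10
  4 × C: 1 H each → 4
  4 × C: no H
  4 × O: no H
  2 × Cl: no H
  1 × Br: no H
  1 × C: 3 H
  1 × N: no H
  1 × S: 1 H
  Total hydrogens = 18.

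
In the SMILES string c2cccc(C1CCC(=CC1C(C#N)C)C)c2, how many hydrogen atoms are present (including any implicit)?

Hydrogens are implicit in SMILES; fill each atom to its normal valence:
  5 × C (aromatic): 1 H each → 5
  4 × C: 1 H each → 4
  2 × C: 3 H each → 6
  2 × C: 2 H each → 4
  2 × C: no H
  1 × C (aromatic): no H
  1 × N: no H
  Total hydrogens = 19.

19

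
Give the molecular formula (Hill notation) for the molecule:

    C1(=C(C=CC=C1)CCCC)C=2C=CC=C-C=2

Heavy atoms from the SMILES: 16 C.
Implicit hydrogens by atom environment:
  9 × C (aromatic): 1 H each → 9
  3 × C: 2 H each → 6
  3 × C (aromatic): no H
  1 × C: 3 H
  Total hydrogens = 18.
Molecular formula: C16H18

C16H18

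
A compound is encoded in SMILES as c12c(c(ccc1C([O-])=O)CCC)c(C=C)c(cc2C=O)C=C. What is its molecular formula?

C19H17O3-

Heavy atoms from the SMILES: 19 C, 3 O.
Implicit hydrogens by atom environment:
  7 × C (aromatic): no H
  4 × C: 2 H each → 8
  3 × C (aromatic): 1 H each → 3
  3 × C: 1 H each → 3
  2 × O: no H
  1 × C: 3 H
  1 × C: no H
  1 × O (charge -1): no H
  Total hydrogens = 17.
Net charge -1.
Molecular formula: C19H17O3-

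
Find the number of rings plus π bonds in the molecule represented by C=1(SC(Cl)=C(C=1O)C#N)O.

Molecular formula from the SMILES: C5H2ClNO2S.
DoU = (2C + 2 + N − H − X)/2 = (2·5 + 2 + 1 − 2 − 1)/2 = 10/2 = 5.
(Structurally: 1 ring(s) + 4 π bond(s) = 5.)

5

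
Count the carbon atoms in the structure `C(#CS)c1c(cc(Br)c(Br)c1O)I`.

The symbol for carbon appears 8 times in the SMILES. Lowercase c denotes aromatic carbon and counts toward C.

8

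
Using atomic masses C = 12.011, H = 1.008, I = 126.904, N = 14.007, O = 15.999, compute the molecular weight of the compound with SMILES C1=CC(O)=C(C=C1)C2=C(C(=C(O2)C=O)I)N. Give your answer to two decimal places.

329.09

Molecular formula: C11H8INO3.
M = 11×12.011 + 8×1.008 + 1×126.904 + 1×14.007 + 3×15.999 = 329.09 g/mol.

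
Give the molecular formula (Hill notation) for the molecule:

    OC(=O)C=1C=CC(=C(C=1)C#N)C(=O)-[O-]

C9H4NO4-

Heavy atoms from the SMILES: 9 C, 1 N, 4 O.
Implicit hydrogens by atom environment:
  3 × C (aromatic): 1 H each → 3
  3 × C (aromatic): no H
  3 × C: no H
  2 × O: no H
  1 × N: no H
  1 × O: 1 H
  1 × O (charge -1): no H
  Total hydrogens = 4.
Net charge -1.
Molecular formula: C9H4NO4-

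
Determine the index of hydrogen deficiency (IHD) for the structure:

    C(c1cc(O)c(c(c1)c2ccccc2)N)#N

Molecular formula from the SMILES: C13H10N2O.
DoU = (2C + 2 + N − H − X)/2 = (2·13 + 2 + 2 − 10 − 0)/2 = 20/2 = 10.
(Structurally: 2 ring(s) + 8 π bond(s) = 10.)

10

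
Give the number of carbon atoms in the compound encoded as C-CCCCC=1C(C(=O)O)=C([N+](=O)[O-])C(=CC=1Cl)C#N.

13

The symbol for carbon appears 13 times in the SMILES. (Cl is a single chlorine, not C + l.)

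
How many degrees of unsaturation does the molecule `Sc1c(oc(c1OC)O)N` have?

3

Molecular formula from the SMILES: C5H7NO3S.
DoU = (2C + 2 + N − H − X)/2 = (2·5 + 2 + 1 − 7 − 0)/2 = 6/2 = 3.
(Structurally: 1 ring(s) + 2 π bond(s) = 3.)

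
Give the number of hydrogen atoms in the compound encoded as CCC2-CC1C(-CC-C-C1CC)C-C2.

26

Hydrogens are implicit in SMILES; fill each atom to its normal valence:
  8 × C: 2 H each → 16
  4 × C: 1 H each → 4
  2 × C: 3 H each → 6
  Total hydrogens = 26.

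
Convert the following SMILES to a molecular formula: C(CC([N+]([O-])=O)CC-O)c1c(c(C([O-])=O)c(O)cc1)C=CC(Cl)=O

C15H15ClNO7-

Heavy atoms from the SMILES: 15 C, 1 Cl, 1 N, 7 O.
Implicit hydrogens by atom environment:
  4 × C: 2 H each → 8
  4 × C (aromatic): no H
  3 × C: 1 H each → 3
  3 × O: no H
  2 × C (aromatic): 1 H each → 2
  2 × C: no H
  2 × O: 1 H each → 2
  2 × O (charge -1): no H
  1 × Cl: no H
  1 × N (charge +1): no H
  Total hydrogens = 15.
Net charge -1.
Molecular formula: C15H15ClNO7-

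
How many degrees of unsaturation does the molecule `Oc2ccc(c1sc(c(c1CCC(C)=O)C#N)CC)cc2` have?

Molecular formula from the SMILES: C17H17NO2S.
DoU = (2C + 2 + N − H − X)/2 = (2·17 + 2 + 1 − 17 − 0)/2 = 20/2 = 10.
(Structurally: 2 ring(s) + 8 π bond(s) = 10.)

10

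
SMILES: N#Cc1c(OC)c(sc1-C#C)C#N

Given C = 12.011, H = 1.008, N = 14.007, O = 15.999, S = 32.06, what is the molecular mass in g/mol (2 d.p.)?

Molecular formula: C9H4N2OS.
M = 9×12.011 + 4×1.008 + 2×14.007 + 1×15.999 + 1×32.06 = 188.20 g/mol.

188.20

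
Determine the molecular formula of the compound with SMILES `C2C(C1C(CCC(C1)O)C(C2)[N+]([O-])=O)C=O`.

C11H17NO4

Heavy atoms from the SMILES: 11 C, 1 N, 4 O.
Implicit hydrogens by atom environment:
  6 × C: 1 H each → 6
  5 × C: 2 H each → 10
  2 × O: no H
  1 × N (charge +1): no H
  1 × O: 1 H
  1 × O (charge -1): no H
  Total hydrogens = 17.
Molecular formula: C11H17NO4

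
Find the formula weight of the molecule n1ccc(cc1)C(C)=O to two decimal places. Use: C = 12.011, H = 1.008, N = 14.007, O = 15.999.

121.14

Molecular formula: C7H7NO.
M = 7×12.011 + 7×1.008 + 1×14.007 + 1×15.999 = 121.14 g/mol.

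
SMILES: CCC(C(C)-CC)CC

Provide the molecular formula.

C9H20

Heavy atoms from the SMILES: 9 C.
Implicit hydrogens by atom environment:
  4 × C: 3 H each → 12
  3 × C: 2 H each → 6
  2 × C: 1 H each → 2
  Total hydrogens = 20.
Molecular formula: C9H20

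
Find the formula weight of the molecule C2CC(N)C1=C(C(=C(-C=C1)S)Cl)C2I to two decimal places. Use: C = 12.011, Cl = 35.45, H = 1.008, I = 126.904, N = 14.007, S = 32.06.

Molecular formula: C10H11ClINS.
M = 10×12.011 + 1×35.45 + 11×1.008 + 1×126.904 + 1×14.007 + 1×32.06 = 339.62 g/mol.

339.62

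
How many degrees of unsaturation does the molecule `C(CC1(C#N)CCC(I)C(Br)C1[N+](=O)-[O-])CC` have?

4

Molecular formula from the SMILES: C11H16BrIN2O2.
DoU = (2C + 2 + N − H − X)/2 = (2·11 + 2 + 2 − 16 − 2)/2 = 8/2 = 4.
(Structurally: 1 ring(s) + 3 π bond(s) = 4.)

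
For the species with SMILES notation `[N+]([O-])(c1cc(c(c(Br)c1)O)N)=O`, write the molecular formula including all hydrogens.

C6H5BrN2O3

Heavy atoms from the SMILES: 1 Br, 6 C, 2 N, 3 O.
Implicit hydrogens by atom environment:
  4 × C (aromatic): no H
  2 × C (aromatic): 1 H each → 2
  1 × Br: no H
  1 × N: 2 H
  1 × N (charge +1): no H
  1 × O: 1 H
  1 × O: no H
  1 × O (charge -1): no H
  Total hydrogens = 5.
Molecular formula: C6H5BrN2O3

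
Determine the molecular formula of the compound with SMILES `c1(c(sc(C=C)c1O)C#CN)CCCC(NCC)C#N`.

C15H19N3OS

Heavy atoms from the SMILES: 15 C, 3 N, 1 O, 1 S.
Implicit hydrogens by atom environment:
  5 × C: 2 H each → 10
  4 × C (aromatic): no H
  3 × C: no H
  2 × C: 1 H each → 2
  1 × C: 3 H
  1 × N: 2 H
  1 × N: 1 H
  1 × N: no H
  1 × O: 1 H
  1 × S (aromatic): no H
  Total hydrogens = 19.
Molecular formula: C15H19N3OS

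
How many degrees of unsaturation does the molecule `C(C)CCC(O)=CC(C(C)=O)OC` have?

Molecular formula from the SMILES: C10H18O3.
DoU = (2C + 2 + N − H − X)/2 = (2·10 + 2 + 0 − 18 − 0)/2 = 4/2 = 2.
(Structurally: 0 ring(s) + 2 π bond(s) = 2.)

2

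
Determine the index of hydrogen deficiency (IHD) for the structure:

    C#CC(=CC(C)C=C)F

Molecular formula from the SMILES: C8H9F.
DoU = (2C + 2 + N − H − X)/2 = (2·8 + 2 + 0 − 9 − 1)/2 = 8/2 = 4.
(Structurally: 0 ring(s) + 4 π bond(s) = 4.)

4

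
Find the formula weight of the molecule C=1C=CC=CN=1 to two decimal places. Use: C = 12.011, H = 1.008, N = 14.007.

79.10

Molecular formula: C5H5N.
M = 5×12.011 + 5×1.008 + 1×14.007 = 79.10 g/mol.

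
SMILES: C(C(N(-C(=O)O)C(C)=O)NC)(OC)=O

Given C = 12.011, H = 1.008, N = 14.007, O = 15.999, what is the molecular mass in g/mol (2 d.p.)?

204.18

Molecular formula: C7H12N2O5.
M = 7×12.011 + 12×1.008 + 2×14.007 + 5×15.999 = 204.18 g/mol.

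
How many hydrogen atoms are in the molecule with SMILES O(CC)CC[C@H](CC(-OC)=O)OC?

Hydrogens are implicit in SMILES; fill each atom to its normal valence:
  4 × C: 2 H each → 8
  4 × O: no H
  3 × C: 3 H each → 9
  1 × C: 1 H
  1 × C: no H
  Total hydrogens = 18.

18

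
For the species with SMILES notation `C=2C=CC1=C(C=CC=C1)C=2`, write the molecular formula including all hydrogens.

C10H8

Heavy atoms from the SMILES: 10 C.
Implicit hydrogens by atom environment:
  8 × C (aromatic): 1 H each → 8
  2 × C (aromatic): no H
  Total hydrogens = 8.
Molecular formula: C10H8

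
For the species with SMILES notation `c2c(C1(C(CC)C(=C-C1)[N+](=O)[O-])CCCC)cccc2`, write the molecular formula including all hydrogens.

Heavy atoms from the SMILES: 17 C, 1 N, 2 O.
Implicit hydrogens by atom environment:
  5 × C: 2 H each → 10
  5 × C (aromatic): 1 H each → 5
  2 × C: 3 H each → 6
  2 × C: 1 H each → 2
  2 × C: no H
  1 × C (aromatic): no H
  1 × N (charge +1): no H
  1 × O: no H
  1 × O (charge -1): no H
  Total hydrogens = 23.
Molecular formula: C17H23NO2

C17H23NO2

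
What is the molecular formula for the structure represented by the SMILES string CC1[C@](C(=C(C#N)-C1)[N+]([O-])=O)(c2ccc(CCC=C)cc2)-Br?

C17H17BrN2O2

Heavy atoms from the SMILES: 1 Br, 17 C, 2 N, 2 O.
Implicit hydrogens by atom environment:
  4 × C: 2 H each → 8
  4 × C (aromatic): 1 H each → 4
  4 × C: no H
  2 × C: 1 H each → 2
  2 × C (aromatic): no H
  1 × Br: no H
  1 × C: 3 H
  1 × N: no H
  1 × N (charge +1): no H
  1 × O: no H
  1 × O (charge -1): no H
  Total hydrogens = 17.
Molecular formula: C17H17BrN2O2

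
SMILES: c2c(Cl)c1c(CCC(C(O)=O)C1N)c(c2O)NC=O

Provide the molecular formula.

C12H13ClN2O4

Heavy atoms from the SMILES: 12 C, 1 Cl, 2 N, 4 O.
Implicit hydrogens by atom environment:
  5 × C (aromatic): no H
  3 × C: 1 H each → 3
  2 × C: 2 H each → 4
  2 × O: 1 H each → 2
  2 × O: no H
  1 × C (aromatic): 1 H
  1 × C: no H
  1 × Cl: no H
  1 × N: 2 H
  1 × N: 1 H
  Total hydrogens = 13.
Molecular formula: C12H13ClN2O4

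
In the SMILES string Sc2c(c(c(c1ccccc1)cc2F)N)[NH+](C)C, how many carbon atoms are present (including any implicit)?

14

The symbol for carbon appears 14 times in the SMILES. Lowercase c denotes aromatic carbon and counts toward C.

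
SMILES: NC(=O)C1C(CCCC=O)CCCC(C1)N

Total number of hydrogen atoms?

Hydrogens are implicit in SMILES; fill each atom to its normal valence:
  7 × C: 2 H each → 14
  4 × C: 1 H each → 4
  2 × N: 2 H each → 4
  2 × O: no H
  1 × C: no H
  Total hydrogens = 22.

22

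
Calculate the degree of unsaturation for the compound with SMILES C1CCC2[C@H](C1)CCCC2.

2

Molecular formula from the SMILES: C10H18.
DoU = (2C + 2 + N − H − X)/2 = (2·10 + 2 + 0 − 18 − 0)/2 = 4/2 = 2.
(Structurally: 2 ring(s) + 0 π bond(s) = 2.)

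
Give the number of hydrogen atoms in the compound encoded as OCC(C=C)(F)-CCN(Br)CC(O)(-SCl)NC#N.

Hydrogens are implicit in SMILES; fill each atom to its normal valence:
  5 × C: 2 H each → 10
  3 × C: no H
  2 × N: no H
  2 × O: 1 H each → 2
  1 × Br: no H
  1 × C: 1 H
  1 × Cl: no H
  1 × F: no H
  1 × N: 1 H
  1 × S: no H
  Total hydrogens = 14.

14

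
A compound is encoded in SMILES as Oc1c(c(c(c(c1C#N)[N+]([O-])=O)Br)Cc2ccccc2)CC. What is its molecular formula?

C16H13BrN2O3

Heavy atoms from the SMILES: 1 Br, 16 C, 2 N, 3 O.
Implicit hydrogens by atom environment:
  7 × C (aromatic): no H
  5 × C (aromatic): 1 H each → 5
  2 × C: 2 H each → 4
  1 × Br: no H
  1 × C: 3 H
  1 × C: no H
  1 × N: no H
  1 × N (charge +1): no H
  1 × O: 1 H
  1 × O: no H
  1 × O (charge -1): no H
  Total hydrogens = 13.
Molecular formula: C16H13BrN2O3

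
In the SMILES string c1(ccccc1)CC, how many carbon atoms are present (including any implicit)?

8

The symbol for carbon appears 8 times in the SMILES. Lowercase c denotes aromatic carbon and counts toward C.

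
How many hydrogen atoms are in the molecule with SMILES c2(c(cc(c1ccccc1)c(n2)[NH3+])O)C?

13

Hydrogens are implicit in SMILES; fill each atom to its normal valence:
  6 × C (aromatic): 1 H each → 6
  5 × C (aromatic): no H
  1 × C: 3 H
  1 × N (charge +1): 3 H
  1 × N (aromatic): no H
  1 × O: 1 H
  Total hydrogens = 13.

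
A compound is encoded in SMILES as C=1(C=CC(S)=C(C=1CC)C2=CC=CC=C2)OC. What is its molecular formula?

Heavy atoms from the SMILES: 15 C, 1 O, 1 S.
Implicit hydrogens by atom environment:
  7 × C (aromatic): 1 H each → 7
  5 × C (aromatic): no H
  2 × C: 3 H each → 6
  1 × C: 2 H
  1 × O: no H
  1 × S: 1 H
  Total hydrogens = 16.
Molecular formula: C15H16OS

C15H16OS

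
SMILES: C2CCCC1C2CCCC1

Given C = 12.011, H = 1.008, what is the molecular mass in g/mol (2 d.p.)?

Molecular formula: C10H18.
M = 10×12.011 + 18×1.008 = 138.25 g/mol.

138.25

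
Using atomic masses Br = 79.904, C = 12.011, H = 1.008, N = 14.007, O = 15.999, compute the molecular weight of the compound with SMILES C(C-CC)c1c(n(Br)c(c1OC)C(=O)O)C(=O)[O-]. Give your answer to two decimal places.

Molecular formula: C11H13BrNO5-.
M = 1×79.904 + 11×12.011 + 13×1.008 + 1×14.007 + 5×15.999 = 319.13 g/mol.

319.13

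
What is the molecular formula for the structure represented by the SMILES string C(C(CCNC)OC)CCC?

Heavy atoms from the SMILES: 9 C, 1 N, 1 O.
Implicit hydrogens by atom environment:
  5 × C: 2 H each → 10
  3 × C: 3 H each → 9
  1 × C: 1 H
  1 × N: 1 H
  1 × O: no H
  Total hydrogens = 21.
Molecular formula: C9H21NO

C9H21NO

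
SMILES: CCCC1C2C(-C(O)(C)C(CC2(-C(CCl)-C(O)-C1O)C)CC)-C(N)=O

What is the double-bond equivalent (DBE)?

Molecular formula from the SMILES: C19H34ClNO4.
DoU = (2C + 2 + N − H − X)/2 = (2·19 + 2 + 1 − 34 − 1)/2 = 6/2 = 3.
(Structurally: 2 ring(s) + 1 π bond(s) = 3.)

3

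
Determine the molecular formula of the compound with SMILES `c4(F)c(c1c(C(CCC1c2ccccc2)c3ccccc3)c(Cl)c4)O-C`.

C23H20ClFO

Heavy atoms from the SMILES: 23 C, 1 Cl, 1 F, 1 O.
Implicit hydrogens by atom environment:
  11 × C (aromatic): 1 H each → 11
  7 × C (aromatic): no H
  2 × C: 2 H each → 4
  2 × C: 1 H each → 2
  1 × C: 3 H
  1 × Cl: no H
  1 × F: no H
  1 × O: no H
  Total hydrogens = 20.
Molecular formula: C23H20ClFO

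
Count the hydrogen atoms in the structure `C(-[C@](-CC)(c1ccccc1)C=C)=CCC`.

20

Hydrogens are implicit in SMILES; fill each atom to its normal valence:
  5 × C (aromatic): 1 H each → 5
  3 × C: 2 H each → 6
  3 × C: 1 H each → 3
  2 × C: 3 H each → 6
  1 × C: no H
  1 × C (aromatic): no H
  Total hydrogens = 20.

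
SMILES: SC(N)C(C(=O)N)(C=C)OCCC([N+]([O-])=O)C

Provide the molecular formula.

Heavy atoms from the SMILES: 9 C, 3 N, 4 O, 1 S.
Implicit hydrogens by atom environment:
  3 × C: 2 H each → 6
  3 × C: 1 H each → 3
  3 × O: no H
  2 × C: no H
  2 × N: 2 H each → 4
  1 × C: 3 H
  1 × N (charge +1): no H
  1 × O (charge -1): no H
  1 × S: 1 H
  Total hydrogens = 17.
Molecular formula: C9H17N3O4S

C9H17N3O4S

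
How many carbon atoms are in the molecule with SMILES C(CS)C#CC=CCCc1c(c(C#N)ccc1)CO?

The symbol for carbon appears 16 times in the SMILES. Lowercase c denotes aromatic carbon and counts toward C.

16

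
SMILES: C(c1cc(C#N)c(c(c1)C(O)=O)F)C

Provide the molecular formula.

C10H8FNO2

Heavy atoms from the SMILES: 10 C, 1 F, 1 N, 2 O.
Implicit hydrogens by atom environment:
  4 × C (aromatic): no H
  2 × C (aromatic): 1 H each → 2
  2 × C: no H
  1 × C: 3 H
  1 × C: 2 H
  1 × F: no H
  1 × N: no H
  1 × O: 1 H
  1 × O: no H
  Total hydrogens = 8.
Molecular formula: C10H8FNO2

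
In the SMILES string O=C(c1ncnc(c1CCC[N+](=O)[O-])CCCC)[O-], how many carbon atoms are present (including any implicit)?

12

The symbol for carbon appears 12 times in the SMILES. Lowercase c denotes aromatic carbon and counts toward C.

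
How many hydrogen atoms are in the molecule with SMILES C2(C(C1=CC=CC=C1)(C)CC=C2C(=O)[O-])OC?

15

Hydrogens are implicit in SMILES; fill each atom to its normal valence:
  5 × C (aromatic): 1 H each → 5
  3 × C: no H
  2 × C: 3 H each → 6
  2 × C: 1 H each → 2
  2 × O: no H
  1 × C: 2 H
  1 × C (aromatic): no H
  1 × O (charge -1): no H
  Total hydrogens = 15.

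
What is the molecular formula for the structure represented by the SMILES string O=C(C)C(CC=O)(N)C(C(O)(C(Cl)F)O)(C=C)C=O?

Heavy atoms from the SMILES: 11 C, 1 Cl, 1 F, 1 N, 5 O.
Implicit hydrogens by atom environment:
  4 × C: 1 H each → 4
  4 × C: no H
  3 × O: no H
  2 × C: 2 H each → 4
  2 × O: 1 H each → 2
  1 × C: 3 H
  1 × Cl: no H
  1 × F: no H
  1 × N: 2 H
  Total hydrogens = 15.
Molecular formula: C11H15ClFNO5

C11H15ClFNO5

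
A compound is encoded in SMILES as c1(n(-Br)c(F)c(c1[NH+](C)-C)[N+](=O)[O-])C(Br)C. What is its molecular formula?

Heavy atoms from the SMILES: 2 Br, 8 C, 1 F, 3 N, 2 O.
Implicit hydrogens by atom environment:
  4 × C (aromatic): no H
  3 × C: 3 H each → 9
  2 × Br: no H
  1 × C: 1 H
  1 × F: no H
  1 × N (charge +1): 1 H
  1 × N (aromatic): no H
  1 × N (charge +1): no H
  1 × O: no H
  1 × O (charge -1): no H
  Total hydrogens = 11.
Net charge +1.
Molecular formula: C8H11Br2FN3O2+

C8H11Br2FN3O2+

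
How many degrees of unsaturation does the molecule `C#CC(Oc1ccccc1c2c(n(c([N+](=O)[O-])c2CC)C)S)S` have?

Molecular formula from the SMILES: C16H16N2O3S2.
DoU = (2C + 2 + N − H − X)/2 = (2·16 + 2 + 2 − 16 − 0)/2 = 20/2 = 10.
(Structurally: 2 ring(s) + 8 π bond(s) = 10.)

10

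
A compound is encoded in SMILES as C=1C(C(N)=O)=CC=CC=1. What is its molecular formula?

C7H7NO

Heavy atoms from the SMILES: 7 C, 1 N, 1 O.
Implicit hydrogens by atom environment:
  5 × C (aromatic): 1 H each → 5
  1 × C (aromatic): no H
  1 × C: no H
  1 × N: 2 H
  1 × O: no H
  Total hydrogens = 7.
Molecular formula: C7H7NO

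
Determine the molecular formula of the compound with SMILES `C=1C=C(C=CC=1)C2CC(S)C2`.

Heavy atoms from the SMILES: 10 C, 1 S.
Implicit hydrogens by atom environment:
  5 × C (aromatic): 1 H each → 5
  2 × C: 2 H each → 4
  2 × C: 1 H each → 2
  1 × C (aromatic): no H
  1 × S: 1 H
  Total hydrogens = 12.
Molecular formula: C10H12S

C10H12S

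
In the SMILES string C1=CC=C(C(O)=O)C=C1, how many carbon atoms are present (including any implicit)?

The symbol for carbon appears 7 times in the SMILES.

7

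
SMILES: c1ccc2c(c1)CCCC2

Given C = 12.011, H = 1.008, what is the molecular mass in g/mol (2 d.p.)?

132.21

Molecular formula: C10H12.
M = 10×12.011 + 12×1.008 = 132.21 g/mol.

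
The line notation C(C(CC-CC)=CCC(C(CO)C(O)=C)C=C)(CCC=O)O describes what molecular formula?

C18H30O4

Heavy atoms from the SMILES: 18 C, 4 O.
Implicit hydrogens by atom environment:
  9 × C: 2 H each → 18
  6 × C: 1 H each → 6
  3 × O: 1 H each → 3
  2 × C: no H
  1 × C: 3 H
  1 × O: no H
  Total hydrogens = 30.
Molecular formula: C18H30O4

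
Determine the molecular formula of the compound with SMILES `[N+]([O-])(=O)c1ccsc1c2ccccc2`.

C10H7NO2S

Heavy atoms from the SMILES: 10 C, 1 N, 2 O, 1 S.
Implicit hydrogens by atom environment:
  7 × C (aromatic): 1 H each → 7
  3 × C (aromatic): no H
  1 × N (charge +1): no H
  1 × O: no H
  1 × O (charge -1): no H
  1 × S (aromatic): no H
  Total hydrogens = 7.
Molecular formula: C10H7NO2S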